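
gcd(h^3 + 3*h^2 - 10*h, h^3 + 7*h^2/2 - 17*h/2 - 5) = h^2 + 3*h - 10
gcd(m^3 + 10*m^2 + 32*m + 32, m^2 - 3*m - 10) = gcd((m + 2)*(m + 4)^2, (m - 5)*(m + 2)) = m + 2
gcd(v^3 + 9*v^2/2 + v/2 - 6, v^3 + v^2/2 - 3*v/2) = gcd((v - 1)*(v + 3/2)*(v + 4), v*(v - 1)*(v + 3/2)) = v^2 + v/2 - 3/2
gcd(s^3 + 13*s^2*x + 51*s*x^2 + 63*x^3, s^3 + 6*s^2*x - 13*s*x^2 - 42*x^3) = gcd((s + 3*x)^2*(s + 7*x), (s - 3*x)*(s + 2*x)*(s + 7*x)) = s + 7*x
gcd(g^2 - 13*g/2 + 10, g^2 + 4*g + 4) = 1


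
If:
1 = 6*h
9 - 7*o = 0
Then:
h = 1/6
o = 9/7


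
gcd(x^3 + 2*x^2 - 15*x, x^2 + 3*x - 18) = x - 3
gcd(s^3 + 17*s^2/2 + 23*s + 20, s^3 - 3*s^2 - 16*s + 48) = s + 4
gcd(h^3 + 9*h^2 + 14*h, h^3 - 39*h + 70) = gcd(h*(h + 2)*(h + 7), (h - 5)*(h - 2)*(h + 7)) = h + 7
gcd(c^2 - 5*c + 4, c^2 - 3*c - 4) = c - 4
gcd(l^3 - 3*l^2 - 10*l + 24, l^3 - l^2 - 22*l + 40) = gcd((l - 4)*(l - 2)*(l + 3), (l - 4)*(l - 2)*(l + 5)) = l^2 - 6*l + 8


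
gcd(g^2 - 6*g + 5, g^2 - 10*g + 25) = g - 5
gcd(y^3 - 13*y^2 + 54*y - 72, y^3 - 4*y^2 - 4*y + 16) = y - 4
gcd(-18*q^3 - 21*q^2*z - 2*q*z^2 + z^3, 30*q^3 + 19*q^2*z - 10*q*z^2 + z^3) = -6*q^2 - 5*q*z + z^2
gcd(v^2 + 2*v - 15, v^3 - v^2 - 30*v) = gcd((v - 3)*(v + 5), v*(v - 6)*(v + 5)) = v + 5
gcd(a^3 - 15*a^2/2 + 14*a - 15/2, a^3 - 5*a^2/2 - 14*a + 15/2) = a - 5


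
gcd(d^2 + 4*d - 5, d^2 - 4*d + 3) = d - 1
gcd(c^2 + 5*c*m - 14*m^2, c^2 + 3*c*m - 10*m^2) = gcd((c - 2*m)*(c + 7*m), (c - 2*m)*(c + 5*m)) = c - 2*m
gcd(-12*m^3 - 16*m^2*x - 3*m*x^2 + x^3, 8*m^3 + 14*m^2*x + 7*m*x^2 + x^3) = 2*m^2 + 3*m*x + x^2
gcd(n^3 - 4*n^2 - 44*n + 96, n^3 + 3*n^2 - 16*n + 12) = n^2 + 4*n - 12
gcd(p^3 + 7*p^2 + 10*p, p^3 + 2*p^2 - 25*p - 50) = p^2 + 7*p + 10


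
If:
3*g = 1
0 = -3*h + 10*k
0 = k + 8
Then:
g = 1/3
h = -80/3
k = -8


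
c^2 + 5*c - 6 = (c - 1)*(c + 6)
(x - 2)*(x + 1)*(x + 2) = x^3 + x^2 - 4*x - 4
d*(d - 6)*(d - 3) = d^3 - 9*d^2 + 18*d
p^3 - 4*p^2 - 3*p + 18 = (p - 3)^2*(p + 2)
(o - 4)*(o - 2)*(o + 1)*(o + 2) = o^4 - 3*o^3 - 8*o^2 + 12*o + 16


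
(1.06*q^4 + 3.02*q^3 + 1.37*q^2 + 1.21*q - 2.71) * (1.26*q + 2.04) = 1.3356*q^5 + 5.9676*q^4 + 7.887*q^3 + 4.3194*q^2 - 0.9462*q - 5.5284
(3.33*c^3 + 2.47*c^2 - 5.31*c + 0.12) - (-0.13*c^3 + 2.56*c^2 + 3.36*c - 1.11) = 3.46*c^3 - 0.0899999999999999*c^2 - 8.67*c + 1.23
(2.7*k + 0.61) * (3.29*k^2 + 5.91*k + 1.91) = 8.883*k^3 + 17.9639*k^2 + 8.7621*k + 1.1651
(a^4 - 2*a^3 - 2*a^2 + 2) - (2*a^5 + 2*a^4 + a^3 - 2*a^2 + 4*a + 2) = -2*a^5 - a^4 - 3*a^3 - 4*a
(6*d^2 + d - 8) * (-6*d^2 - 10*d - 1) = -36*d^4 - 66*d^3 + 32*d^2 + 79*d + 8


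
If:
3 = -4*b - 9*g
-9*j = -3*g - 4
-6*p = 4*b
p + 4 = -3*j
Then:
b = 9/2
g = -7/3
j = -1/3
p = -3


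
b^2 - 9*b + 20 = (b - 5)*(b - 4)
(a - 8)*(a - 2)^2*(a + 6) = a^4 - 6*a^3 - 36*a^2 + 184*a - 192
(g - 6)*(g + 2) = g^2 - 4*g - 12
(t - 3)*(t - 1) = t^2 - 4*t + 3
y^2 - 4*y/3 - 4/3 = (y - 2)*(y + 2/3)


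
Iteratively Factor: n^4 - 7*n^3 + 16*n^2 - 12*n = (n - 2)*(n^3 - 5*n^2 + 6*n) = n*(n - 2)*(n^2 - 5*n + 6) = n*(n - 3)*(n - 2)*(n - 2)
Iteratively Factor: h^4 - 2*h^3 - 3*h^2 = (h)*(h^3 - 2*h^2 - 3*h) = h*(h + 1)*(h^2 - 3*h) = h^2*(h + 1)*(h - 3)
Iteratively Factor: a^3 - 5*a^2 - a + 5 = (a - 5)*(a^2 - 1) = (a - 5)*(a + 1)*(a - 1)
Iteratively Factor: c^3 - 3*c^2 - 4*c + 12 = (c - 2)*(c^2 - c - 6) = (c - 2)*(c + 2)*(c - 3)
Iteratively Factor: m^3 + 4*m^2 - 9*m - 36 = (m + 3)*(m^2 + m - 12) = (m + 3)*(m + 4)*(m - 3)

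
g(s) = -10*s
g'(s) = -10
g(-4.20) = 42.00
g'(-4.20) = -10.00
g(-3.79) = 37.90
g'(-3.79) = -10.00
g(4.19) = -41.90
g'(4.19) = -10.00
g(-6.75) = 67.50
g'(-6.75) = -10.00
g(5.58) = -55.80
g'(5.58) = -10.00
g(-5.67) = 56.70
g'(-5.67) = -10.00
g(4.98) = -49.80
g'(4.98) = -10.00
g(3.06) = -30.60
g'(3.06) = -10.00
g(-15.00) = 150.00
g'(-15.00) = -10.00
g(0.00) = 0.00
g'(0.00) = -10.00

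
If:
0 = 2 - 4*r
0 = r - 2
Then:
No Solution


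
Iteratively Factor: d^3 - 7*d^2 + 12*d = (d - 3)*(d^2 - 4*d) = d*(d - 3)*(d - 4)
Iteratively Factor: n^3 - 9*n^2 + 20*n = (n - 5)*(n^2 - 4*n) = (n - 5)*(n - 4)*(n)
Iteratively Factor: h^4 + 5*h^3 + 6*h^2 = (h)*(h^3 + 5*h^2 + 6*h) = h*(h + 3)*(h^2 + 2*h) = h^2*(h + 3)*(h + 2)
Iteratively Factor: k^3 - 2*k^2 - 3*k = (k)*(k^2 - 2*k - 3) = k*(k + 1)*(k - 3)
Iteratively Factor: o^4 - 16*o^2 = (o - 4)*(o^3 + 4*o^2) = (o - 4)*(o + 4)*(o^2) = o*(o - 4)*(o + 4)*(o)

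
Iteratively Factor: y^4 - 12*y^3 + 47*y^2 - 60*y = (y - 4)*(y^3 - 8*y^2 + 15*y) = (y - 4)*(y - 3)*(y^2 - 5*y) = (y - 5)*(y - 4)*(y - 3)*(y)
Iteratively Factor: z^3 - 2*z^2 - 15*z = (z + 3)*(z^2 - 5*z) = z*(z + 3)*(z - 5)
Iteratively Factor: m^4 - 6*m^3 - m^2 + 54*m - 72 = (m - 3)*(m^3 - 3*m^2 - 10*m + 24) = (m - 3)*(m + 3)*(m^2 - 6*m + 8) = (m - 4)*(m - 3)*(m + 3)*(m - 2)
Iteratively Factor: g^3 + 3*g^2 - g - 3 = (g - 1)*(g^2 + 4*g + 3) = (g - 1)*(g + 3)*(g + 1)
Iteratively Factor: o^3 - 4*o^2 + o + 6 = (o + 1)*(o^2 - 5*o + 6) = (o - 3)*(o + 1)*(o - 2)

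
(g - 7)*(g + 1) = g^2 - 6*g - 7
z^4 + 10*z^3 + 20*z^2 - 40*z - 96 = (z - 2)*(z + 2)*(z + 4)*(z + 6)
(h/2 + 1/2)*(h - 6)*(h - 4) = h^3/2 - 9*h^2/2 + 7*h + 12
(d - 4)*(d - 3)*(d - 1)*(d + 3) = d^4 - 5*d^3 - 5*d^2 + 45*d - 36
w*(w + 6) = w^2 + 6*w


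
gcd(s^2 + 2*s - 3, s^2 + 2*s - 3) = s^2 + 2*s - 3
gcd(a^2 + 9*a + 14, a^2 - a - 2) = 1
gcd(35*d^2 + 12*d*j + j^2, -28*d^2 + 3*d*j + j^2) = 7*d + j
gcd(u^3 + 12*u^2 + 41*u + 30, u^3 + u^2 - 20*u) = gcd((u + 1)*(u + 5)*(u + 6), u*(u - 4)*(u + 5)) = u + 5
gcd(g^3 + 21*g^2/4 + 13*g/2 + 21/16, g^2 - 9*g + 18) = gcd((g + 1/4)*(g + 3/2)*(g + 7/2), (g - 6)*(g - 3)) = 1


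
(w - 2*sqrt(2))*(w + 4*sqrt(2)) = w^2 + 2*sqrt(2)*w - 16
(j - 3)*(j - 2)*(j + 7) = j^3 + 2*j^2 - 29*j + 42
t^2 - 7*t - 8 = (t - 8)*(t + 1)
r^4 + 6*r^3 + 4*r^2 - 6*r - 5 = (r - 1)*(r + 1)^2*(r + 5)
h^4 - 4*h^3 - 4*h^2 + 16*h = h*(h - 4)*(h - 2)*(h + 2)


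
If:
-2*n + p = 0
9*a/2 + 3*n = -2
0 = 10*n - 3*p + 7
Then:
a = 13/18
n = -7/4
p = -7/2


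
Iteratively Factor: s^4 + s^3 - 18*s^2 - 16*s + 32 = (s + 2)*(s^3 - s^2 - 16*s + 16) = (s - 1)*(s + 2)*(s^2 - 16) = (s - 1)*(s + 2)*(s + 4)*(s - 4)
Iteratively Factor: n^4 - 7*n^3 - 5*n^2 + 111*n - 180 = (n - 5)*(n^3 - 2*n^2 - 15*n + 36) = (n - 5)*(n + 4)*(n^2 - 6*n + 9) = (n - 5)*(n - 3)*(n + 4)*(n - 3)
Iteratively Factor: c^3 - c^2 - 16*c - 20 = (c + 2)*(c^2 - 3*c - 10) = (c - 5)*(c + 2)*(c + 2)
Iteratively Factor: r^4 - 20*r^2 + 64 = (r + 4)*(r^3 - 4*r^2 - 4*r + 16) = (r + 2)*(r + 4)*(r^2 - 6*r + 8) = (r - 2)*(r + 2)*(r + 4)*(r - 4)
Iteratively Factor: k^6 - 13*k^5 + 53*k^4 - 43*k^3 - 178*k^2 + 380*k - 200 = (k + 2)*(k^5 - 15*k^4 + 83*k^3 - 209*k^2 + 240*k - 100) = (k - 5)*(k + 2)*(k^4 - 10*k^3 + 33*k^2 - 44*k + 20) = (k - 5)^2*(k + 2)*(k^3 - 5*k^2 + 8*k - 4) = (k - 5)^2*(k - 2)*(k + 2)*(k^2 - 3*k + 2) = (k - 5)^2*(k - 2)*(k - 1)*(k + 2)*(k - 2)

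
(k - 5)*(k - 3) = k^2 - 8*k + 15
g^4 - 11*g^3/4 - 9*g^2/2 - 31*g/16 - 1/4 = (g - 4)*(g + 1/4)*(g + 1/2)^2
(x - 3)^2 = x^2 - 6*x + 9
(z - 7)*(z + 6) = z^2 - z - 42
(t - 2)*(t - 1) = t^2 - 3*t + 2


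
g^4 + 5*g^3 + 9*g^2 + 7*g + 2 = (g + 1)^3*(g + 2)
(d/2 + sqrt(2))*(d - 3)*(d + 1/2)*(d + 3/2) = d^4/2 - d^3/2 + sqrt(2)*d^3 - 21*d^2/8 - sqrt(2)*d^2 - 21*sqrt(2)*d/4 - 9*d/8 - 9*sqrt(2)/4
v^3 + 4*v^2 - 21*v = v*(v - 3)*(v + 7)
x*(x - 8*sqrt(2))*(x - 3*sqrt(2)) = x^3 - 11*sqrt(2)*x^2 + 48*x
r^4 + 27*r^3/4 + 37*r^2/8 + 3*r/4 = r*(r + 1/4)*(r + 1/2)*(r + 6)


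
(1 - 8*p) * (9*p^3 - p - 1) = -72*p^4 + 9*p^3 + 8*p^2 + 7*p - 1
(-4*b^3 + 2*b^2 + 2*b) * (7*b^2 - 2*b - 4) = -28*b^5 + 22*b^4 + 26*b^3 - 12*b^2 - 8*b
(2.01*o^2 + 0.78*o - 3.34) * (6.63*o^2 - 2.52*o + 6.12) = 13.3263*o^4 + 0.1062*o^3 - 11.8086*o^2 + 13.1904*o - 20.4408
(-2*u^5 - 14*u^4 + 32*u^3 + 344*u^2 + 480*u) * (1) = -2*u^5 - 14*u^4 + 32*u^3 + 344*u^2 + 480*u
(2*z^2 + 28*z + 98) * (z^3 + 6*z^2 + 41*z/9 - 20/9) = 2*z^5 + 40*z^4 + 2476*z^3/9 + 6400*z^2/9 + 3458*z/9 - 1960/9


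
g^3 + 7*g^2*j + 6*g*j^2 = g*(g + j)*(g + 6*j)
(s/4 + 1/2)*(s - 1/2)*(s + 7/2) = s^3/4 + 5*s^2/4 + 17*s/16 - 7/8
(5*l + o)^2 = 25*l^2 + 10*l*o + o^2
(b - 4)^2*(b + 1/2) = b^3 - 15*b^2/2 + 12*b + 8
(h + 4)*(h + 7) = h^2 + 11*h + 28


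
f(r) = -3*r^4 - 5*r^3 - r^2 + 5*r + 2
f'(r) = -12*r^3 - 15*r^2 - 2*r + 5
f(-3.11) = -153.47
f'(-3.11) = 227.10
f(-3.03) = -136.11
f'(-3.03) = 207.16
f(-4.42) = -752.89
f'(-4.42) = 757.00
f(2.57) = -207.50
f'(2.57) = -302.91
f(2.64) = -229.49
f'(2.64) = -325.62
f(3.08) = -408.15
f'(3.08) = -494.07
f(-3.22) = -180.05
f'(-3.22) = 256.55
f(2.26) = -127.79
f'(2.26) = -214.65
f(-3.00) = -130.00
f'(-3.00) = 200.00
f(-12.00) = -53770.00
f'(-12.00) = 18605.00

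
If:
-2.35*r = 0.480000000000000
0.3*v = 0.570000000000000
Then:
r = -0.20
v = 1.90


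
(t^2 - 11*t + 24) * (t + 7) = t^3 - 4*t^2 - 53*t + 168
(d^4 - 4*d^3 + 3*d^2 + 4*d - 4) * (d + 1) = d^5 - 3*d^4 - d^3 + 7*d^2 - 4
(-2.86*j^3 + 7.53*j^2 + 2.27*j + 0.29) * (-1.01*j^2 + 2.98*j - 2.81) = 2.8886*j^5 - 16.1281*j^4 + 28.1833*j^3 - 14.6876*j^2 - 5.5145*j - 0.8149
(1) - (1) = 0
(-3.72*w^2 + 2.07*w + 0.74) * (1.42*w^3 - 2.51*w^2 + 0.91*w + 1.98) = -5.2824*w^5 + 12.2766*w^4 - 7.5301*w^3 - 7.3393*w^2 + 4.772*w + 1.4652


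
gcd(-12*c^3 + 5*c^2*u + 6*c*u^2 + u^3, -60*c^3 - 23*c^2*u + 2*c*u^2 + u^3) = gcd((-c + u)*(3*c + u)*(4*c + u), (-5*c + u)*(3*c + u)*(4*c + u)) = 12*c^2 + 7*c*u + u^2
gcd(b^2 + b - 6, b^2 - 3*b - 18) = b + 3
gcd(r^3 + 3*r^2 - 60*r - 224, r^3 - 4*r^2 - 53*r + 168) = r^2 - r - 56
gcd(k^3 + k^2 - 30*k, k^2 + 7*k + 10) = 1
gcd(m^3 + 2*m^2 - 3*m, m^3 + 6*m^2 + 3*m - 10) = m - 1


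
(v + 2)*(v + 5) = v^2 + 7*v + 10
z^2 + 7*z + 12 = (z + 3)*(z + 4)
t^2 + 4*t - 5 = (t - 1)*(t + 5)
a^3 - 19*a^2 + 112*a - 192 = (a - 8)^2*(a - 3)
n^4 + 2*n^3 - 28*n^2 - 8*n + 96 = (n - 4)*(n - 2)*(n + 2)*(n + 6)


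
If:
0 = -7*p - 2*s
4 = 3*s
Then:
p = -8/21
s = 4/3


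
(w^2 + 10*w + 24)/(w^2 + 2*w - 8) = (w + 6)/(w - 2)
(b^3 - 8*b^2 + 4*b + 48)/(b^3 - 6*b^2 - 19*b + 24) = (b^3 - 8*b^2 + 4*b + 48)/(b^3 - 6*b^2 - 19*b + 24)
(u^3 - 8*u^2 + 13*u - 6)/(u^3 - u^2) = 1 - 7/u + 6/u^2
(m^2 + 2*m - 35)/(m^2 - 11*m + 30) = (m + 7)/(m - 6)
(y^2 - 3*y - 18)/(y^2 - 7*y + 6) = (y + 3)/(y - 1)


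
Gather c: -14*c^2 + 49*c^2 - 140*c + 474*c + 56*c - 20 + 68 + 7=35*c^2 + 390*c + 55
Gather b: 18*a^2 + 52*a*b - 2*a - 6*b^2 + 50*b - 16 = 18*a^2 - 2*a - 6*b^2 + b*(52*a + 50) - 16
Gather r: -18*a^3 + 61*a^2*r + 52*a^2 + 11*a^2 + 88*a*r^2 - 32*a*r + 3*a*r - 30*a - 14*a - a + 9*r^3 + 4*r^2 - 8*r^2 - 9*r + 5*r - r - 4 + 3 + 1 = -18*a^3 + 63*a^2 - 45*a + 9*r^3 + r^2*(88*a - 4) + r*(61*a^2 - 29*a - 5)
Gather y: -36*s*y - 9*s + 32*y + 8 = -9*s + y*(32 - 36*s) + 8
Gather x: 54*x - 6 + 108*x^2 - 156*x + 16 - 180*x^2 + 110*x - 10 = -72*x^2 + 8*x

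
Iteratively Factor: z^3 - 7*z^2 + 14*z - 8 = (z - 4)*(z^2 - 3*z + 2) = (z - 4)*(z - 2)*(z - 1)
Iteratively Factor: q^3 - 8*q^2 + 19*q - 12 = (q - 4)*(q^2 - 4*q + 3) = (q - 4)*(q - 3)*(q - 1)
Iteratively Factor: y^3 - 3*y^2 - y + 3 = (y - 1)*(y^2 - 2*y - 3) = (y - 3)*(y - 1)*(y + 1)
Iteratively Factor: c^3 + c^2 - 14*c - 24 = (c + 3)*(c^2 - 2*c - 8) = (c - 4)*(c + 3)*(c + 2)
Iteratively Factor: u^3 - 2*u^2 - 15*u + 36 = (u + 4)*(u^2 - 6*u + 9) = (u - 3)*(u + 4)*(u - 3)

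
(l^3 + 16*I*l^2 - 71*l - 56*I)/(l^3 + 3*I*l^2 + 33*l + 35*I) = (l + 8*I)/(l - 5*I)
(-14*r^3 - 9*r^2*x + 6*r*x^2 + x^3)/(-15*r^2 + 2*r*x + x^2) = (-14*r^3 - 9*r^2*x + 6*r*x^2 + x^3)/(-15*r^2 + 2*r*x + x^2)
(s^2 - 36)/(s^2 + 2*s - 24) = (s - 6)/(s - 4)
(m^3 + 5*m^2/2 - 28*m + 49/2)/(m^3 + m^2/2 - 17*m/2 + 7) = (2*m^2 + 7*m - 49)/(2*m^2 + 3*m - 14)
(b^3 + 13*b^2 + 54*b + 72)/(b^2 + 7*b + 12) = b + 6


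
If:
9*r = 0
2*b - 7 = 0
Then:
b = 7/2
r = 0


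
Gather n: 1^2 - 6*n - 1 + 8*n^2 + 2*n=8*n^2 - 4*n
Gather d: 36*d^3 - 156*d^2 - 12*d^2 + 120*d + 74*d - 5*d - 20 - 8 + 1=36*d^3 - 168*d^2 + 189*d - 27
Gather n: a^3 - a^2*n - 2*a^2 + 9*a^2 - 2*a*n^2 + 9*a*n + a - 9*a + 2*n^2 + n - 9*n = a^3 + 7*a^2 - 8*a + n^2*(2 - 2*a) + n*(-a^2 + 9*a - 8)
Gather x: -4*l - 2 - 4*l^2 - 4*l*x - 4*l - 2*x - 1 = -4*l^2 - 8*l + x*(-4*l - 2) - 3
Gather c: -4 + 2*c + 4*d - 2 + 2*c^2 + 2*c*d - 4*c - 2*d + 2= 2*c^2 + c*(2*d - 2) + 2*d - 4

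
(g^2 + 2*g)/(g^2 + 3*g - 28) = g*(g + 2)/(g^2 + 3*g - 28)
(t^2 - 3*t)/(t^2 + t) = (t - 3)/(t + 1)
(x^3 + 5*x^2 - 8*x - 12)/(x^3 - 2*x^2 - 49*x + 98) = (x^2 + 7*x + 6)/(x^2 - 49)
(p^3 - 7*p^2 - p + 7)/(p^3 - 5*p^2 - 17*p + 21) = (p + 1)/(p + 3)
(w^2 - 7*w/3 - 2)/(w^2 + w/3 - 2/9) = 3*(w - 3)/(3*w - 1)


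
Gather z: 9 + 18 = 27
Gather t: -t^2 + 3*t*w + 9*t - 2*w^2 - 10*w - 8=-t^2 + t*(3*w + 9) - 2*w^2 - 10*w - 8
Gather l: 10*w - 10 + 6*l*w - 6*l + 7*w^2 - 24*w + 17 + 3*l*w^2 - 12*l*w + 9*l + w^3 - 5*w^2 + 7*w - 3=l*(3*w^2 - 6*w + 3) + w^3 + 2*w^2 - 7*w + 4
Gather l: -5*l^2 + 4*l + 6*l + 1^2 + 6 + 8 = -5*l^2 + 10*l + 15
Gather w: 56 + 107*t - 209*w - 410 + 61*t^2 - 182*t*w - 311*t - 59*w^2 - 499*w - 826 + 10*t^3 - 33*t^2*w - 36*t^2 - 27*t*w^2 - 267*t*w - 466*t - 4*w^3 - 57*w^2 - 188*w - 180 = 10*t^3 + 25*t^2 - 670*t - 4*w^3 + w^2*(-27*t - 116) + w*(-33*t^2 - 449*t - 896) - 1360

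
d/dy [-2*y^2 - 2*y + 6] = -4*y - 2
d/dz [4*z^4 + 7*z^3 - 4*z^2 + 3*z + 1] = 16*z^3 + 21*z^2 - 8*z + 3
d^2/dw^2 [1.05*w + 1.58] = 0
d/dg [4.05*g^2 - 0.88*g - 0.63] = 8.1*g - 0.88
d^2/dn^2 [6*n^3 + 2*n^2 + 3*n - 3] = 36*n + 4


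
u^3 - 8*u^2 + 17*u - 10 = (u - 5)*(u - 2)*(u - 1)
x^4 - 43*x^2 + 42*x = x*(x - 6)*(x - 1)*(x + 7)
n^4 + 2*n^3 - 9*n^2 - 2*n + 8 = (n - 2)*(n - 1)*(n + 1)*(n + 4)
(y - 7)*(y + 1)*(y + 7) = y^3 + y^2 - 49*y - 49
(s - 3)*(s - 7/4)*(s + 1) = s^3 - 15*s^2/4 + s/2 + 21/4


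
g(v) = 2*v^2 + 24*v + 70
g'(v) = 4*v + 24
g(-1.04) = 47.20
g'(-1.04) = 19.84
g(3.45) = 176.60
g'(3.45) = 37.80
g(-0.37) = 61.39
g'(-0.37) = 22.52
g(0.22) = 75.38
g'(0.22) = 24.88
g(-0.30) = 62.98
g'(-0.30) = 22.80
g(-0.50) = 58.50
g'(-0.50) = 22.00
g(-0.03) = 69.28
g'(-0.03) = 23.88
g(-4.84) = 0.69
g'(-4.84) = 4.64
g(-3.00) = 16.00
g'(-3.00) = 12.00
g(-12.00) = 70.00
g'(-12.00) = -24.00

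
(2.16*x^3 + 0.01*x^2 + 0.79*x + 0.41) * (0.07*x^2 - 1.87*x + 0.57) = 0.1512*x^5 - 4.0385*x^4 + 1.2678*x^3 - 1.4429*x^2 - 0.3164*x + 0.2337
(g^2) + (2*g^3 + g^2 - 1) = 2*g^3 + 2*g^2 - 1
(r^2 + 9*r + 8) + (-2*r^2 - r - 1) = -r^2 + 8*r + 7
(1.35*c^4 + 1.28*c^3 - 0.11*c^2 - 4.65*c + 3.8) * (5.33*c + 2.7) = 7.1955*c^5 + 10.4674*c^4 + 2.8697*c^3 - 25.0815*c^2 + 7.699*c + 10.26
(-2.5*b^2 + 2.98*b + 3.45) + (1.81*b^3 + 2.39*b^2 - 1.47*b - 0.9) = 1.81*b^3 - 0.11*b^2 + 1.51*b + 2.55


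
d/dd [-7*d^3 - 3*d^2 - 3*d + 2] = -21*d^2 - 6*d - 3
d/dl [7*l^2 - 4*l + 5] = 14*l - 4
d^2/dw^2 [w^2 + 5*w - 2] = 2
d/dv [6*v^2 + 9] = 12*v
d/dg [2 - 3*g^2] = -6*g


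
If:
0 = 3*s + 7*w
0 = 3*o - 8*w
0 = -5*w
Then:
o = 0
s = 0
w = 0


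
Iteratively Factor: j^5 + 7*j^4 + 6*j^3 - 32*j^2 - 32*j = (j + 1)*(j^4 + 6*j^3 - 32*j) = j*(j + 1)*(j^3 + 6*j^2 - 32) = j*(j + 1)*(j + 4)*(j^2 + 2*j - 8) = j*(j - 2)*(j + 1)*(j + 4)*(j + 4)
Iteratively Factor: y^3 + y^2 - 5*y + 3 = (y + 3)*(y^2 - 2*y + 1) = (y - 1)*(y + 3)*(y - 1)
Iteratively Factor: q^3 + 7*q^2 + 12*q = (q)*(q^2 + 7*q + 12) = q*(q + 3)*(q + 4)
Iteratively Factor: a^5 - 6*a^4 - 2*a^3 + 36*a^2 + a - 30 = (a - 3)*(a^4 - 3*a^3 - 11*a^2 + 3*a + 10) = (a - 3)*(a + 2)*(a^3 - 5*a^2 - a + 5) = (a - 3)*(a - 1)*(a + 2)*(a^2 - 4*a - 5) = (a - 5)*(a - 3)*(a - 1)*(a + 2)*(a + 1)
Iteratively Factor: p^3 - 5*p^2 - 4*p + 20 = (p + 2)*(p^2 - 7*p + 10) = (p - 5)*(p + 2)*(p - 2)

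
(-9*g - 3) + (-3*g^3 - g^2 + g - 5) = -3*g^3 - g^2 - 8*g - 8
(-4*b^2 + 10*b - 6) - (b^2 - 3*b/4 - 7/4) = -5*b^2 + 43*b/4 - 17/4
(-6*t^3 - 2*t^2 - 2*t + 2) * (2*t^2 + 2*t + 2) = -12*t^5 - 16*t^4 - 20*t^3 - 4*t^2 + 4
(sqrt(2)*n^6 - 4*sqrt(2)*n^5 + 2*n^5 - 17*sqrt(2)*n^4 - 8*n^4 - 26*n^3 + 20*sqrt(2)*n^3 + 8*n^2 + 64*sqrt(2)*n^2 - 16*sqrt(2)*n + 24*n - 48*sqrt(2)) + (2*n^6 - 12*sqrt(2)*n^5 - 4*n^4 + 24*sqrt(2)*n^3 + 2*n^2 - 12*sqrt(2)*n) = sqrt(2)*n^6 + 2*n^6 - 16*sqrt(2)*n^5 + 2*n^5 - 17*sqrt(2)*n^4 - 12*n^4 - 26*n^3 + 44*sqrt(2)*n^3 + 10*n^2 + 64*sqrt(2)*n^2 - 28*sqrt(2)*n + 24*n - 48*sqrt(2)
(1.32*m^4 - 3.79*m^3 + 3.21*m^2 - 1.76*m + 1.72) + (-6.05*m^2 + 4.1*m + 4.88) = 1.32*m^4 - 3.79*m^3 - 2.84*m^2 + 2.34*m + 6.6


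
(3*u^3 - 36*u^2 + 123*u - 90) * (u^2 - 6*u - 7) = 3*u^5 - 54*u^4 + 318*u^3 - 576*u^2 - 321*u + 630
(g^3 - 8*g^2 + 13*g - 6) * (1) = g^3 - 8*g^2 + 13*g - 6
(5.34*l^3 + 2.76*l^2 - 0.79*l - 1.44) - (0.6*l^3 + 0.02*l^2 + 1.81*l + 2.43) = 4.74*l^3 + 2.74*l^2 - 2.6*l - 3.87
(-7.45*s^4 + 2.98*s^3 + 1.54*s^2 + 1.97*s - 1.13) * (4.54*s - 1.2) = -33.823*s^5 + 22.4692*s^4 + 3.4156*s^3 + 7.0958*s^2 - 7.4942*s + 1.356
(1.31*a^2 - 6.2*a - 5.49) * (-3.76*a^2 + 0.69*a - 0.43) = -4.9256*a^4 + 24.2159*a^3 + 15.8011*a^2 - 1.1221*a + 2.3607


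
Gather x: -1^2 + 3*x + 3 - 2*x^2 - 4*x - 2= -2*x^2 - x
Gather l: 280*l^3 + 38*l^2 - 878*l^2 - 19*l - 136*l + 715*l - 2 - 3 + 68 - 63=280*l^3 - 840*l^2 + 560*l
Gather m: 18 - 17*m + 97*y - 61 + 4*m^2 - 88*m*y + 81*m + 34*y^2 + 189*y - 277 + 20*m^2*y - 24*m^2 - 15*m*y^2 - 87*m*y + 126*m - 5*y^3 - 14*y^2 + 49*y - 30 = m^2*(20*y - 20) + m*(-15*y^2 - 175*y + 190) - 5*y^3 + 20*y^2 + 335*y - 350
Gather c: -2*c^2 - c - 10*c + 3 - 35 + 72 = -2*c^2 - 11*c + 40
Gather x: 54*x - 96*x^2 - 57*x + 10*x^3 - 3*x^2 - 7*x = 10*x^3 - 99*x^2 - 10*x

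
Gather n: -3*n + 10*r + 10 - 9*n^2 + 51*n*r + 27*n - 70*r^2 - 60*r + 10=-9*n^2 + n*(51*r + 24) - 70*r^2 - 50*r + 20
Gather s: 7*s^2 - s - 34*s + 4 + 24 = 7*s^2 - 35*s + 28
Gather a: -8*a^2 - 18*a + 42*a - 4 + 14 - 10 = -8*a^2 + 24*a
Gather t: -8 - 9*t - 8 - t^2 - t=-t^2 - 10*t - 16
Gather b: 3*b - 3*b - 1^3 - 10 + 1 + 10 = 0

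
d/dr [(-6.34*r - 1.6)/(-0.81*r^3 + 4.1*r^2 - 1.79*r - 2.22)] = (-10.2708*r^3 + 22.106*r^2 + 13.12*r + 11.2108)/(0.6561*r^6 - 6.642*r^5 + 19.7098*r^4 - 11.0816*r^3 - 14.9999*r^2 + 7.9476*r + 4.9284)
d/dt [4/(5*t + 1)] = -20/(5*t + 1)^2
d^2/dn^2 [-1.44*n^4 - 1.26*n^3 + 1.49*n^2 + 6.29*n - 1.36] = -17.28*n^2 - 7.56*n + 2.98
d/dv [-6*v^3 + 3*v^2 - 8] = 6*v*(1 - 3*v)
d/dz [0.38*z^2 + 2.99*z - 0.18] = 0.76*z + 2.99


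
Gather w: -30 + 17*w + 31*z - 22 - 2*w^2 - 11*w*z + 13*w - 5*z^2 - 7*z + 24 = -2*w^2 + w*(30 - 11*z) - 5*z^2 + 24*z - 28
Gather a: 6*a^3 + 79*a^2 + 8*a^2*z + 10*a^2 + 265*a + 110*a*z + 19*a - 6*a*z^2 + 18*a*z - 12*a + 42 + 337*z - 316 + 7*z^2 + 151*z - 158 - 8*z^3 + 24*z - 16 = 6*a^3 + a^2*(8*z + 89) + a*(-6*z^2 + 128*z + 272) - 8*z^3 + 7*z^2 + 512*z - 448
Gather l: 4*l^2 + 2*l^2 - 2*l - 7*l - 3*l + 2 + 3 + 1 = 6*l^2 - 12*l + 6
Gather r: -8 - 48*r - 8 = -48*r - 16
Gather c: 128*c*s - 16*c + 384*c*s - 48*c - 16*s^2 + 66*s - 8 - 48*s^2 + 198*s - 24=c*(512*s - 64) - 64*s^2 + 264*s - 32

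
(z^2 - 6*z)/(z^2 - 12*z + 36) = z/(z - 6)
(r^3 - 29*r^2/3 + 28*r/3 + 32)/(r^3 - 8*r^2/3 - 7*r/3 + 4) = (r - 8)/(r - 1)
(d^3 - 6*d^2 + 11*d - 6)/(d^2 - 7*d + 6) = (d^2 - 5*d + 6)/(d - 6)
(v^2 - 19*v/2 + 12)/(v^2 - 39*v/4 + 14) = 2*(2*v - 3)/(4*v - 7)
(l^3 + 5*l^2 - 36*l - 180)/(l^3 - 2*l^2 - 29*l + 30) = (l + 6)/(l - 1)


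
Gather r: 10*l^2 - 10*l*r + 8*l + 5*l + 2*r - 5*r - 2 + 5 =10*l^2 + 13*l + r*(-10*l - 3) + 3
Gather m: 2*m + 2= 2*m + 2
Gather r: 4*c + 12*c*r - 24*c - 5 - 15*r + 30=-20*c + r*(12*c - 15) + 25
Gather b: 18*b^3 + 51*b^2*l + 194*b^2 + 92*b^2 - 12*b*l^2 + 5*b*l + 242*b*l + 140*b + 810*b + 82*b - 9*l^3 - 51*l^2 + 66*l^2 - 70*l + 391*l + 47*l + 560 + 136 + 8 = 18*b^3 + b^2*(51*l + 286) + b*(-12*l^2 + 247*l + 1032) - 9*l^3 + 15*l^2 + 368*l + 704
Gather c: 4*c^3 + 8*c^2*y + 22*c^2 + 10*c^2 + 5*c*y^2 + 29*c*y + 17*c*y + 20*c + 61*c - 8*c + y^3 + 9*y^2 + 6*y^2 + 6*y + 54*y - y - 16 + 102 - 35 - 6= 4*c^3 + c^2*(8*y + 32) + c*(5*y^2 + 46*y + 73) + y^3 + 15*y^2 + 59*y + 45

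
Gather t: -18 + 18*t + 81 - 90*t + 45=108 - 72*t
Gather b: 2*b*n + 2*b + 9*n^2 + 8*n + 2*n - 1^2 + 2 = b*(2*n + 2) + 9*n^2 + 10*n + 1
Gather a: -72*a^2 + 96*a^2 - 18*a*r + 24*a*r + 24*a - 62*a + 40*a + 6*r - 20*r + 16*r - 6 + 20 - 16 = 24*a^2 + a*(6*r + 2) + 2*r - 2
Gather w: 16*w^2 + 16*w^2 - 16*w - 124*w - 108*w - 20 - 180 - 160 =32*w^2 - 248*w - 360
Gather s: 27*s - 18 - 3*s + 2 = 24*s - 16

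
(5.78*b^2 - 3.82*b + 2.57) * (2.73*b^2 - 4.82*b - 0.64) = 15.7794*b^4 - 38.2882*b^3 + 21.7293*b^2 - 9.9426*b - 1.6448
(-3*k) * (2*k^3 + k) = -6*k^4 - 3*k^2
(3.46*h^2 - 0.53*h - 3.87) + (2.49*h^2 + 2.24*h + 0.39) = 5.95*h^2 + 1.71*h - 3.48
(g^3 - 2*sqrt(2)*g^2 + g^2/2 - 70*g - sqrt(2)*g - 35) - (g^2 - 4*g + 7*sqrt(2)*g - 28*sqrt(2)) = g^3 - 2*sqrt(2)*g^2 - g^2/2 - 66*g - 8*sqrt(2)*g - 35 + 28*sqrt(2)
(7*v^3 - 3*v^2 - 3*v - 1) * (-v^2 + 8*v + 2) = -7*v^5 + 59*v^4 - 7*v^3 - 29*v^2 - 14*v - 2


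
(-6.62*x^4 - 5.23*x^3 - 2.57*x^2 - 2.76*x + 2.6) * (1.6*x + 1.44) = -10.592*x^5 - 17.9008*x^4 - 11.6432*x^3 - 8.1168*x^2 + 0.1856*x + 3.744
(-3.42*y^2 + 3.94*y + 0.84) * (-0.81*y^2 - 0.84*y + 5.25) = 2.7702*y^4 - 0.3186*y^3 - 21.945*y^2 + 19.9794*y + 4.41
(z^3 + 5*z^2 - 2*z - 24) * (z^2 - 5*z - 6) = z^5 - 33*z^3 - 44*z^2 + 132*z + 144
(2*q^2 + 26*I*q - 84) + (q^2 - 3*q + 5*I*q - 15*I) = 3*q^2 - 3*q + 31*I*q - 84 - 15*I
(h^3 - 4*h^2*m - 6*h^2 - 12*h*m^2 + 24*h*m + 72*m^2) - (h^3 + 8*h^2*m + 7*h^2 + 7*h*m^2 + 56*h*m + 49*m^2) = -12*h^2*m - 13*h^2 - 19*h*m^2 - 32*h*m + 23*m^2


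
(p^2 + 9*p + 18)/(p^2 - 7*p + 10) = (p^2 + 9*p + 18)/(p^2 - 7*p + 10)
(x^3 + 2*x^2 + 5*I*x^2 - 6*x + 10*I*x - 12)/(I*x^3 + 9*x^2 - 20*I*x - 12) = (-I*x^3 + x^2*(5 - 2*I) + x*(10 + 6*I) + 12*I)/(x^3 - 9*I*x^2 - 20*x + 12*I)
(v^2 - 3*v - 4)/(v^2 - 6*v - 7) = (v - 4)/(v - 7)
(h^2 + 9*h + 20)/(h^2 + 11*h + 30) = (h + 4)/(h + 6)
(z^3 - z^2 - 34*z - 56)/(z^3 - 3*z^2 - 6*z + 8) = (z^2 - 3*z - 28)/(z^2 - 5*z + 4)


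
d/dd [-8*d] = -8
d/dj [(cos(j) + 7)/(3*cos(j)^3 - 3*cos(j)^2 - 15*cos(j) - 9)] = 2*(cos(j)^2 + 9*cos(j) - 16)*sin(j)/(3*(cos(j) - 3)^2*(cos(j) + 1)^3)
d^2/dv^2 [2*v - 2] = 0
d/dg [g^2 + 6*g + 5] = 2*g + 6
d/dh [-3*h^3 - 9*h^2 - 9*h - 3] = -9*h^2 - 18*h - 9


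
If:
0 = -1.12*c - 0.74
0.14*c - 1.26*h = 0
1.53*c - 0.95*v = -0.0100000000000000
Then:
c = -0.66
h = -0.07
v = -1.05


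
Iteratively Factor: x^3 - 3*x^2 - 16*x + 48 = (x - 3)*(x^2 - 16) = (x - 3)*(x + 4)*(x - 4)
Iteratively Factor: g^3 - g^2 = (g)*(g^2 - g) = g^2*(g - 1)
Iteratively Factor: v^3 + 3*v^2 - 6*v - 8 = (v + 1)*(v^2 + 2*v - 8) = (v - 2)*(v + 1)*(v + 4)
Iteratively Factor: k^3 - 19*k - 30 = (k + 2)*(k^2 - 2*k - 15) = (k - 5)*(k + 2)*(k + 3)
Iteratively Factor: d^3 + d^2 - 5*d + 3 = (d - 1)*(d^2 + 2*d - 3) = (d - 1)*(d + 3)*(d - 1)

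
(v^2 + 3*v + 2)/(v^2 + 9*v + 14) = (v + 1)/(v + 7)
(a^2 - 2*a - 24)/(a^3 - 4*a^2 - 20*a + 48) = 1/(a - 2)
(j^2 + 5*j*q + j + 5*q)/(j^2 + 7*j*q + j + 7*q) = (j + 5*q)/(j + 7*q)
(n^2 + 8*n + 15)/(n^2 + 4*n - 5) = (n + 3)/(n - 1)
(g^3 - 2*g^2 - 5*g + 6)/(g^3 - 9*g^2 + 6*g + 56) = (g^2 - 4*g + 3)/(g^2 - 11*g + 28)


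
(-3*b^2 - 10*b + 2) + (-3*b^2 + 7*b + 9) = -6*b^2 - 3*b + 11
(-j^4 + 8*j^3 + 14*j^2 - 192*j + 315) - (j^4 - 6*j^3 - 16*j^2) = -2*j^4 + 14*j^3 + 30*j^2 - 192*j + 315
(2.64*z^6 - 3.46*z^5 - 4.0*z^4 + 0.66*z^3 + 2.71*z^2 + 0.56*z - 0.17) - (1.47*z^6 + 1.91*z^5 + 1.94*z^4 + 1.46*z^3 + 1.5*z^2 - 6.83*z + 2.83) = 1.17*z^6 - 5.37*z^5 - 5.94*z^4 - 0.8*z^3 + 1.21*z^2 + 7.39*z - 3.0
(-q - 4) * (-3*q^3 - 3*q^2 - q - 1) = 3*q^4 + 15*q^3 + 13*q^2 + 5*q + 4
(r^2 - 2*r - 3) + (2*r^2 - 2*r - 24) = 3*r^2 - 4*r - 27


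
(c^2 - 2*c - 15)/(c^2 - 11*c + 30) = (c + 3)/(c - 6)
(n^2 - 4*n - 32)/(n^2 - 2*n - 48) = (n + 4)/(n + 6)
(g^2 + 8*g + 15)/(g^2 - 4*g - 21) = (g + 5)/(g - 7)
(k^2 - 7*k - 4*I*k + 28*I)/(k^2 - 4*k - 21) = (k - 4*I)/(k + 3)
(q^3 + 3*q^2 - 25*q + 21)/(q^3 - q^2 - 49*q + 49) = (q - 3)/(q - 7)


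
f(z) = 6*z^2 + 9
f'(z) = 12*z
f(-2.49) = 46.20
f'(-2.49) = -29.88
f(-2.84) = 57.39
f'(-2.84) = -34.08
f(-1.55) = 23.42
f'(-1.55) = -18.60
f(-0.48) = 10.38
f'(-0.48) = -5.76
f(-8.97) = 491.77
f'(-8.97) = -107.64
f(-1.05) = 15.62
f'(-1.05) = -12.60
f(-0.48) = 10.38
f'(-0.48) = -5.76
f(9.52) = 552.78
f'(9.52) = 114.24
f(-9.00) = 495.00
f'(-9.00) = -108.00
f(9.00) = 495.00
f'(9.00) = 108.00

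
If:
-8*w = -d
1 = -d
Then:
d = -1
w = -1/8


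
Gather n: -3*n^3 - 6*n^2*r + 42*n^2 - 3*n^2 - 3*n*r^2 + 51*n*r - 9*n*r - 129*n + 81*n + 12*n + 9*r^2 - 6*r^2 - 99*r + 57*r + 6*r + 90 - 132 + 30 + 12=-3*n^3 + n^2*(39 - 6*r) + n*(-3*r^2 + 42*r - 36) + 3*r^2 - 36*r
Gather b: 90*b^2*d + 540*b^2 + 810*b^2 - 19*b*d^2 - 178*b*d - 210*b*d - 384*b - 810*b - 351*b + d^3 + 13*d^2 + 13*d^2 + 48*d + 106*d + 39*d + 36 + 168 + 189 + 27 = b^2*(90*d + 1350) + b*(-19*d^2 - 388*d - 1545) + d^3 + 26*d^2 + 193*d + 420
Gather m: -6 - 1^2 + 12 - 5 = 0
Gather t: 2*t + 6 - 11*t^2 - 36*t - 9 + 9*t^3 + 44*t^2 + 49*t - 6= 9*t^3 + 33*t^2 + 15*t - 9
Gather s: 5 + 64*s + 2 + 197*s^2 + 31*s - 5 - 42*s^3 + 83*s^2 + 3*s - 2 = -42*s^3 + 280*s^2 + 98*s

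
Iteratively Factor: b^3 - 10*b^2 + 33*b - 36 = (b - 3)*(b^2 - 7*b + 12) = (b - 4)*(b - 3)*(b - 3)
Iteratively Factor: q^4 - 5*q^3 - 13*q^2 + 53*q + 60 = (q - 5)*(q^3 - 13*q - 12) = (q - 5)*(q + 1)*(q^2 - q - 12) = (q - 5)*(q + 1)*(q + 3)*(q - 4)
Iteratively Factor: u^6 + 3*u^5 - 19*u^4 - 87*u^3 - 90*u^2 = (u)*(u^5 + 3*u^4 - 19*u^3 - 87*u^2 - 90*u) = u*(u + 3)*(u^4 - 19*u^2 - 30*u) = u*(u + 2)*(u + 3)*(u^3 - 2*u^2 - 15*u) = u*(u - 5)*(u + 2)*(u + 3)*(u^2 + 3*u) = u*(u - 5)*(u + 2)*(u + 3)^2*(u)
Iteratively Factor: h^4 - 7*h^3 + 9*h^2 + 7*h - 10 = (h - 5)*(h^3 - 2*h^2 - h + 2) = (h - 5)*(h - 2)*(h^2 - 1) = (h - 5)*(h - 2)*(h - 1)*(h + 1)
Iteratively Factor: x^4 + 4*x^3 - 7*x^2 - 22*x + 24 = (x + 3)*(x^3 + x^2 - 10*x + 8) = (x - 1)*(x + 3)*(x^2 + 2*x - 8) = (x - 2)*(x - 1)*(x + 3)*(x + 4)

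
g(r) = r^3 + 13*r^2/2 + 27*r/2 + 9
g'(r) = 3*r^2 + 13*r + 27/2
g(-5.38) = -31.21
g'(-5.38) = 30.39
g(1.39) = 43.01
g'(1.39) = 37.37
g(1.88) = 64.00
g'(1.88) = 48.54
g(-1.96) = -0.02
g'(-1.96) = -0.46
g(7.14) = 800.75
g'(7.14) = 259.26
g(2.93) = 129.51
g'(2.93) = 77.34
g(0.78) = 23.96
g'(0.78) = 25.47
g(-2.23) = 0.13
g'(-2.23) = -0.57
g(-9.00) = -315.00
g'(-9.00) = 139.50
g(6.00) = 540.00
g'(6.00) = 199.50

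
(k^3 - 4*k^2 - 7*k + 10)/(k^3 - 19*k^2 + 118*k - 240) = (k^2 + k - 2)/(k^2 - 14*k + 48)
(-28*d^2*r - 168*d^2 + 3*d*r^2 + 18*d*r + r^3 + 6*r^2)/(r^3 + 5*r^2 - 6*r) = (-28*d^2 + 3*d*r + r^2)/(r*(r - 1))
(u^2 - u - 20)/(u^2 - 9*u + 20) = (u + 4)/(u - 4)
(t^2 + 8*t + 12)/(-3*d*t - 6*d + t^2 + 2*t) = (t + 6)/(-3*d + t)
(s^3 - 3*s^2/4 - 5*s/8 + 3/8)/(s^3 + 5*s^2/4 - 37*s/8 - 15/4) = (2*s^2 - 3*s + 1)/(2*s^2 + s - 10)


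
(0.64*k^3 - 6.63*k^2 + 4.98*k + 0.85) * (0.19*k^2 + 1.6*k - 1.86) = 0.1216*k^5 - 0.2357*k^4 - 10.8522*k^3 + 20.4613*k^2 - 7.9028*k - 1.581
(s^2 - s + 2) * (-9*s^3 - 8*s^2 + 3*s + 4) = -9*s^5 + s^4 - 7*s^3 - 15*s^2 + 2*s + 8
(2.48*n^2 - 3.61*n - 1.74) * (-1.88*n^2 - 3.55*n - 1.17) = -4.6624*n^4 - 2.0172*n^3 + 13.1851*n^2 + 10.4007*n + 2.0358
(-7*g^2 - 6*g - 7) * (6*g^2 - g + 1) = -42*g^4 - 29*g^3 - 43*g^2 + g - 7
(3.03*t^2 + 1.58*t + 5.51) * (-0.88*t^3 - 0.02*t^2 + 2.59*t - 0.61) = -2.6664*t^5 - 1.451*t^4 + 2.9673*t^3 + 2.1337*t^2 + 13.3071*t - 3.3611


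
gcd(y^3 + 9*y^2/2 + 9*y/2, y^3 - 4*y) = y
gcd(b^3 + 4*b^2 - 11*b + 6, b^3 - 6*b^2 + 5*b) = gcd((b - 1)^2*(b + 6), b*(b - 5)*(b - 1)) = b - 1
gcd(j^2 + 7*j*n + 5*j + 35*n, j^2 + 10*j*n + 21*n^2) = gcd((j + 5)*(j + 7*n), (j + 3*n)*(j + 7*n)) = j + 7*n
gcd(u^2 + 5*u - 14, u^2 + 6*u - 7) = u + 7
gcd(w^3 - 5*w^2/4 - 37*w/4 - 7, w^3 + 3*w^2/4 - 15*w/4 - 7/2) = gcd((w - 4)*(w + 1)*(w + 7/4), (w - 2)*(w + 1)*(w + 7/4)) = w^2 + 11*w/4 + 7/4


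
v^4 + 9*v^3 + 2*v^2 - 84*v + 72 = (v - 2)*(v - 1)*(v + 6)^2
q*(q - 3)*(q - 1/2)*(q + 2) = q^4 - 3*q^3/2 - 11*q^2/2 + 3*q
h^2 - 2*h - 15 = (h - 5)*(h + 3)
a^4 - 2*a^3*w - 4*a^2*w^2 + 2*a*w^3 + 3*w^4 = (a - 3*w)*(a - w)*(a + w)^2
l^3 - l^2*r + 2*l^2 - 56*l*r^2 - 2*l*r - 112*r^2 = (l + 2)*(l - 8*r)*(l + 7*r)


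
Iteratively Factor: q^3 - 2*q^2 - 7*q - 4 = (q + 1)*(q^2 - 3*q - 4) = (q + 1)^2*(q - 4)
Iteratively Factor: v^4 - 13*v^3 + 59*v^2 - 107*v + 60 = (v - 4)*(v^3 - 9*v^2 + 23*v - 15) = (v - 5)*(v - 4)*(v^2 - 4*v + 3) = (v - 5)*(v - 4)*(v - 1)*(v - 3)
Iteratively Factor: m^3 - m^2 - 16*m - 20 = (m + 2)*(m^2 - 3*m - 10) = (m - 5)*(m + 2)*(m + 2)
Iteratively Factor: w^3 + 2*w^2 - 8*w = (w - 2)*(w^2 + 4*w) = w*(w - 2)*(w + 4)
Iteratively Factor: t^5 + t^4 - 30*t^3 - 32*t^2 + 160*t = (t - 5)*(t^4 + 6*t^3 - 32*t) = t*(t - 5)*(t^3 + 6*t^2 - 32) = t*(t - 5)*(t + 4)*(t^2 + 2*t - 8) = t*(t - 5)*(t + 4)^2*(t - 2)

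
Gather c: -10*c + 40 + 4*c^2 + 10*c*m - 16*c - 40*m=4*c^2 + c*(10*m - 26) - 40*m + 40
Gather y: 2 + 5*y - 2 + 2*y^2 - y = 2*y^2 + 4*y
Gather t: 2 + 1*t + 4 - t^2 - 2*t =-t^2 - t + 6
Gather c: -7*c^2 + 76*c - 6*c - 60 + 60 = -7*c^2 + 70*c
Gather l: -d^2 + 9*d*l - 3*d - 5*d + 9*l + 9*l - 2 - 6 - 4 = -d^2 - 8*d + l*(9*d + 18) - 12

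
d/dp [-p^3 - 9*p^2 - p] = -3*p^2 - 18*p - 1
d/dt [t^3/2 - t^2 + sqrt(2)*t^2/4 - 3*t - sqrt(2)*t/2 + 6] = 3*t^2/2 - 2*t + sqrt(2)*t/2 - 3 - sqrt(2)/2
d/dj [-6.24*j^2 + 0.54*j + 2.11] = 0.54 - 12.48*j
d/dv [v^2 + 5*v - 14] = 2*v + 5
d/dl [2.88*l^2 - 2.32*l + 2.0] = 5.76*l - 2.32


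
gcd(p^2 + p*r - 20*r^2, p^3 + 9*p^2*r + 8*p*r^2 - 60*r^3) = p + 5*r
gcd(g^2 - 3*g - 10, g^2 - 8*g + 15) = g - 5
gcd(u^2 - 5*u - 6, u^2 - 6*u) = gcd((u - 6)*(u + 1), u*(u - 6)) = u - 6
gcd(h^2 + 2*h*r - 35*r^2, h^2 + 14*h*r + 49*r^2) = h + 7*r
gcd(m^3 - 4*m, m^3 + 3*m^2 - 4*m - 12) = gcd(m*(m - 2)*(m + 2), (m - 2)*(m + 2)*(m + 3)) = m^2 - 4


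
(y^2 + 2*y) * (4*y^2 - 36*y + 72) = 4*y^4 - 28*y^3 + 144*y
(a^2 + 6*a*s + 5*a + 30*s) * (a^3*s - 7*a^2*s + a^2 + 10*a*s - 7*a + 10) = a^5*s + 6*a^4*s^2 - 2*a^4*s + a^4 - 12*a^3*s^2 - 19*a^3*s - 2*a^3 - 150*a^2*s^2 + 38*a^2*s - 25*a^2 + 300*a*s^2 - 150*a*s + 50*a + 300*s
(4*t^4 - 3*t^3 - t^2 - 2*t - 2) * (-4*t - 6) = -16*t^5 - 12*t^4 + 22*t^3 + 14*t^2 + 20*t + 12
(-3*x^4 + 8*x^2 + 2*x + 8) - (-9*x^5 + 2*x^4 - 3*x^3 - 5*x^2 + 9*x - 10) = 9*x^5 - 5*x^4 + 3*x^3 + 13*x^2 - 7*x + 18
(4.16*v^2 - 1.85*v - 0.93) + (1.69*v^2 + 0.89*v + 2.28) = 5.85*v^2 - 0.96*v + 1.35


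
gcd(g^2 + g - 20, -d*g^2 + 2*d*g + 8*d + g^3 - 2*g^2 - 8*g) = g - 4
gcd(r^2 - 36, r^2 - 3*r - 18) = r - 6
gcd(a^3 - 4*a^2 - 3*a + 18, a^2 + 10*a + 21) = 1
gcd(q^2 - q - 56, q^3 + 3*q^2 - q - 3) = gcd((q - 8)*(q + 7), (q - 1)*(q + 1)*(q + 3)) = 1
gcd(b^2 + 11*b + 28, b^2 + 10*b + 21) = b + 7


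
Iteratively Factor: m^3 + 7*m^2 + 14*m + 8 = (m + 4)*(m^2 + 3*m + 2) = (m + 1)*(m + 4)*(m + 2)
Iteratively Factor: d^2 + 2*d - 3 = (d + 3)*(d - 1)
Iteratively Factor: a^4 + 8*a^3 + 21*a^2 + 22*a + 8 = (a + 1)*(a^3 + 7*a^2 + 14*a + 8) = (a + 1)^2*(a^2 + 6*a + 8) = (a + 1)^2*(a + 2)*(a + 4)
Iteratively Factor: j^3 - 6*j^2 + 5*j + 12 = (j + 1)*(j^2 - 7*j + 12) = (j - 4)*(j + 1)*(j - 3)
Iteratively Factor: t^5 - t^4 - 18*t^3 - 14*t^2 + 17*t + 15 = (t - 1)*(t^4 - 18*t^2 - 32*t - 15) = (t - 5)*(t - 1)*(t^3 + 5*t^2 + 7*t + 3) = (t - 5)*(t - 1)*(t + 3)*(t^2 + 2*t + 1) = (t - 5)*(t - 1)*(t + 1)*(t + 3)*(t + 1)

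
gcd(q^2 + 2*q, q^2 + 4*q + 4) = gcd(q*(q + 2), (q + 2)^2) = q + 2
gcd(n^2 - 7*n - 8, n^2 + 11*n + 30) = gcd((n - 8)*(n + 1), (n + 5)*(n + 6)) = 1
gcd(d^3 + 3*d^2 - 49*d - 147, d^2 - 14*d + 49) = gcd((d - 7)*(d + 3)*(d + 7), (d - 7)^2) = d - 7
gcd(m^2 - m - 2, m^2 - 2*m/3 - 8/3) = m - 2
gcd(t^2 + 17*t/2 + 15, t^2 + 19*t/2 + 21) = t + 6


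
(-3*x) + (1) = 1 - 3*x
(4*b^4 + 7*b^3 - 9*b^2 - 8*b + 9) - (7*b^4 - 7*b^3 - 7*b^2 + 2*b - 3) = -3*b^4 + 14*b^3 - 2*b^2 - 10*b + 12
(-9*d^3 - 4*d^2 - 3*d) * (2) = -18*d^3 - 8*d^2 - 6*d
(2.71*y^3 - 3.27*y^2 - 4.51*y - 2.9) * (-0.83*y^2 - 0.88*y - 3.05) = -2.2493*y^5 + 0.3293*y^4 - 1.6446*y^3 + 16.3493*y^2 + 16.3075*y + 8.845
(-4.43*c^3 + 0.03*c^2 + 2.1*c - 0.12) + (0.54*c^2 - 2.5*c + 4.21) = -4.43*c^3 + 0.57*c^2 - 0.4*c + 4.09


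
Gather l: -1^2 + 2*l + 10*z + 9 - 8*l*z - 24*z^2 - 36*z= l*(2 - 8*z) - 24*z^2 - 26*z + 8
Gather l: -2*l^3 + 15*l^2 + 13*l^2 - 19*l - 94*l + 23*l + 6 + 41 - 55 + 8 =-2*l^3 + 28*l^2 - 90*l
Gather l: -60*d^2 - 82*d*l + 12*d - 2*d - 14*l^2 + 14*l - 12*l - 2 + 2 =-60*d^2 + 10*d - 14*l^2 + l*(2 - 82*d)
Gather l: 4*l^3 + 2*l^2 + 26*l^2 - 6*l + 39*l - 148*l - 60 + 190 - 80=4*l^3 + 28*l^2 - 115*l + 50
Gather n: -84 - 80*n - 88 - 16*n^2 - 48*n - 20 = -16*n^2 - 128*n - 192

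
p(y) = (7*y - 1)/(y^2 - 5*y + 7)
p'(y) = (5 - 2*y)*(7*y - 1)/(y^2 - 5*y + 7)^2 + 7/(y^2 - 5*y + 7)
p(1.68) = 7.56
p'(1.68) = 13.64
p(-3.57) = -0.69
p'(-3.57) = -0.04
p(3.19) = 17.40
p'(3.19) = -13.87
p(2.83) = 21.90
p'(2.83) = -8.68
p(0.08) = -0.07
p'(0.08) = 1.01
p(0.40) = 0.35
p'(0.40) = 1.64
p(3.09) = 18.79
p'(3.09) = -13.81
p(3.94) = 9.41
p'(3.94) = -7.12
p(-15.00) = -0.35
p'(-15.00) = -0.02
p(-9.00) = -0.48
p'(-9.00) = -0.03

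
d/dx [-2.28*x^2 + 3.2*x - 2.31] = 3.2 - 4.56*x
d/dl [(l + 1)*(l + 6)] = 2*l + 7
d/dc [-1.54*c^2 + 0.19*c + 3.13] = 0.19 - 3.08*c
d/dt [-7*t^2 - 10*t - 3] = -14*t - 10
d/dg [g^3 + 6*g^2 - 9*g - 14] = 3*g^2 + 12*g - 9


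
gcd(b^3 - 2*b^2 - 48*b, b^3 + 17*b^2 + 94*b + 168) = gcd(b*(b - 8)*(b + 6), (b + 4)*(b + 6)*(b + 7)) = b + 6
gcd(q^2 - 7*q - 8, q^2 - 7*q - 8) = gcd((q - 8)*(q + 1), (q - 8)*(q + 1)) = q^2 - 7*q - 8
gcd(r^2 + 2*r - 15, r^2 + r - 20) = r + 5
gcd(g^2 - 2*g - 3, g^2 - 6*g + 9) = g - 3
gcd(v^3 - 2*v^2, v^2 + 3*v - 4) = 1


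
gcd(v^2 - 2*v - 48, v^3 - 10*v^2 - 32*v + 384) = v^2 - 2*v - 48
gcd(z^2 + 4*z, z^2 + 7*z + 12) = z + 4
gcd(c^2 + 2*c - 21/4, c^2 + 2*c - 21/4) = c^2 + 2*c - 21/4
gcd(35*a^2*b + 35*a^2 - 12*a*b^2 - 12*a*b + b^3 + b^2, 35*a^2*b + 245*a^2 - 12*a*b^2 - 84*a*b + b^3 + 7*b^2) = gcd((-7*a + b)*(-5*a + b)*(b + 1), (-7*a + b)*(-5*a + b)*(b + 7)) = 35*a^2 - 12*a*b + b^2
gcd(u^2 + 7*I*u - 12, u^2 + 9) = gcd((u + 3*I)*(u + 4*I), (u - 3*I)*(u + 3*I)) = u + 3*I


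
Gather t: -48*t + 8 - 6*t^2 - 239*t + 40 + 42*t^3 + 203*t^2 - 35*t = 42*t^3 + 197*t^2 - 322*t + 48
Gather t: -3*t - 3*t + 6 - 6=-6*t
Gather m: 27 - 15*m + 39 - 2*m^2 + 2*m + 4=-2*m^2 - 13*m + 70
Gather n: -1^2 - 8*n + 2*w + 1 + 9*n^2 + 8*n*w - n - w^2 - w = 9*n^2 + n*(8*w - 9) - w^2 + w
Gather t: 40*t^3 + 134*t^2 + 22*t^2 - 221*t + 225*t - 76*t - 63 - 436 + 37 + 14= 40*t^3 + 156*t^2 - 72*t - 448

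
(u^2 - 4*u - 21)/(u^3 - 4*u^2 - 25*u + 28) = (u + 3)/(u^2 + 3*u - 4)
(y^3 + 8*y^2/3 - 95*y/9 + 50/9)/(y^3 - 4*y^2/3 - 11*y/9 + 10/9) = (y + 5)/(y + 1)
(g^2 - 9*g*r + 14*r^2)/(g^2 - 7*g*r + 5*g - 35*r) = (g - 2*r)/(g + 5)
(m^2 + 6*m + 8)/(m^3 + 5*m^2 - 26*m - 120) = (m + 2)/(m^2 + m - 30)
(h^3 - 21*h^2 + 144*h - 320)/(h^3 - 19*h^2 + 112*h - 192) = (h - 5)/(h - 3)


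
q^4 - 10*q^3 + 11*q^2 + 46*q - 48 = (q - 8)*(q - 3)*(q - 1)*(q + 2)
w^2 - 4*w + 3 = (w - 3)*(w - 1)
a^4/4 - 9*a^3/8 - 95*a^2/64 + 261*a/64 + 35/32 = (a/4 + 1/2)*(a - 5)*(a - 7/4)*(a + 1/4)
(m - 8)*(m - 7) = m^2 - 15*m + 56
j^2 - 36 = (j - 6)*(j + 6)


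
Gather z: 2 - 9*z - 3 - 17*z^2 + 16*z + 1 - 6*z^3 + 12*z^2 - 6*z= -6*z^3 - 5*z^2 + z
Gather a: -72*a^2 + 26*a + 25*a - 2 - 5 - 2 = -72*a^2 + 51*a - 9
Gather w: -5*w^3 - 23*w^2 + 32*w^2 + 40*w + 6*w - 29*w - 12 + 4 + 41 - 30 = -5*w^3 + 9*w^2 + 17*w + 3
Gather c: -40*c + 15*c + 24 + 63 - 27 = 60 - 25*c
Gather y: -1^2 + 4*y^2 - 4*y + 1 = 4*y^2 - 4*y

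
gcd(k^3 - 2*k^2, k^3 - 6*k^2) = k^2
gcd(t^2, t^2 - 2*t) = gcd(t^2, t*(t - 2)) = t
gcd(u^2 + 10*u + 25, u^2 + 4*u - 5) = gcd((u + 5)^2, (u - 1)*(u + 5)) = u + 5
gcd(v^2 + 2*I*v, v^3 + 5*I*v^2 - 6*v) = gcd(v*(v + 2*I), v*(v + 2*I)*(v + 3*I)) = v^2 + 2*I*v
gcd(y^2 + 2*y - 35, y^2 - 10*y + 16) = 1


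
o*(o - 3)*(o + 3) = o^3 - 9*o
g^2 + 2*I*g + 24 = (g - 4*I)*(g + 6*I)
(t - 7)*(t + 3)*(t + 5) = t^3 + t^2 - 41*t - 105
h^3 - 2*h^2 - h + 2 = (h - 2)*(h - 1)*(h + 1)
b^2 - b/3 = b*(b - 1/3)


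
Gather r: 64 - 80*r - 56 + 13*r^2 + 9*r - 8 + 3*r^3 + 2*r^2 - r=3*r^3 + 15*r^2 - 72*r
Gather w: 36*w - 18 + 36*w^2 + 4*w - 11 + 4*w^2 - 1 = 40*w^2 + 40*w - 30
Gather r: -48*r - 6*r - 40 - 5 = -54*r - 45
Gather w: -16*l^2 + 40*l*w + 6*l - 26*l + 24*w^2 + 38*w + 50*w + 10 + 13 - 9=-16*l^2 - 20*l + 24*w^2 + w*(40*l + 88) + 14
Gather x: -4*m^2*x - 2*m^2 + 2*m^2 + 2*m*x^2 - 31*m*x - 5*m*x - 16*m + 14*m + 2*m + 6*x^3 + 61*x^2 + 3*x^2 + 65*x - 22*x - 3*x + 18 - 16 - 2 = 6*x^3 + x^2*(2*m + 64) + x*(-4*m^2 - 36*m + 40)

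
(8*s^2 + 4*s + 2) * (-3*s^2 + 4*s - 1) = -24*s^4 + 20*s^3 + 2*s^2 + 4*s - 2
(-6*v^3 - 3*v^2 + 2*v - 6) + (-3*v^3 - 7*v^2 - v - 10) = -9*v^3 - 10*v^2 + v - 16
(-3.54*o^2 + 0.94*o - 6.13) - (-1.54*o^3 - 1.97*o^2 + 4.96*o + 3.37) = 1.54*o^3 - 1.57*o^2 - 4.02*o - 9.5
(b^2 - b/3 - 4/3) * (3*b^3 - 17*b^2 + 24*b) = 3*b^5 - 18*b^4 + 77*b^3/3 + 44*b^2/3 - 32*b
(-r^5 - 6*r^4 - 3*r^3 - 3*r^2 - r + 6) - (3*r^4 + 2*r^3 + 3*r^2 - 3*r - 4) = -r^5 - 9*r^4 - 5*r^3 - 6*r^2 + 2*r + 10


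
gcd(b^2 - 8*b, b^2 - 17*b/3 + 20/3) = 1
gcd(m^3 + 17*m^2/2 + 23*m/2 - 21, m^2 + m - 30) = m + 6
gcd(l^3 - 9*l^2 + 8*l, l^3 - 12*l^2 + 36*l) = l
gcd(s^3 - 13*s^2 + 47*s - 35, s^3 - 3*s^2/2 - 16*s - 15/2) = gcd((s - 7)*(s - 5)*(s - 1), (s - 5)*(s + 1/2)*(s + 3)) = s - 5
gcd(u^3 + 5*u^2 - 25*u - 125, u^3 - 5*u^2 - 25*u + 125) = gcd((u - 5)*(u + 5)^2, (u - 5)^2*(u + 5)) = u^2 - 25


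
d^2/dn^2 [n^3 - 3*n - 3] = 6*n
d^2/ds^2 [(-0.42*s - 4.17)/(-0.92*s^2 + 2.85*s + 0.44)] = ((-2.3184*s - 5.2788)*(-0.92*s^2 + 2.85*s + 0.44) - (0.42*s + 4.17)*(1.84*s - 2.85)*(3.68*s - 5.7))/(-0.92*s^2 + 2.85*s + 0.44)^3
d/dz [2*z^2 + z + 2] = 4*z + 1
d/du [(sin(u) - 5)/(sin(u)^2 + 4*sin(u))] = (-cos(u) + 10/tan(u) + 20*cos(u)/sin(u)^2)/(sin(u) + 4)^2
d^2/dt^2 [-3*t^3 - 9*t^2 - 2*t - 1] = -18*t - 18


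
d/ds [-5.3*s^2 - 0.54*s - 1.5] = -10.6*s - 0.54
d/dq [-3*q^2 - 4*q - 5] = -6*q - 4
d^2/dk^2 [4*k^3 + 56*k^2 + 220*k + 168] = 24*k + 112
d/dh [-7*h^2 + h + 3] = 1 - 14*h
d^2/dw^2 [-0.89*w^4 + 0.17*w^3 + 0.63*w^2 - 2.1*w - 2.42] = -10.68*w^2 + 1.02*w + 1.26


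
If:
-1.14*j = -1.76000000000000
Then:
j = 1.54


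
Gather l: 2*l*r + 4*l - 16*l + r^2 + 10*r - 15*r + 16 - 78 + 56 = l*(2*r - 12) + r^2 - 5*r - 6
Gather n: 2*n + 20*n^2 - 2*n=20*n^2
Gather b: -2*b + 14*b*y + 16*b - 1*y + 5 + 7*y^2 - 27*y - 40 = b*(14*y + 14) + 7*y^2 - 28*y - 35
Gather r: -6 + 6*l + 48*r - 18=6*l + 48*r - 24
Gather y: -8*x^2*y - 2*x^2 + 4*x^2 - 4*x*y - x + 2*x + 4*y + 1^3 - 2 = 2*x^2 + x + y*(-8*x^2 - 4*x + 4) - 1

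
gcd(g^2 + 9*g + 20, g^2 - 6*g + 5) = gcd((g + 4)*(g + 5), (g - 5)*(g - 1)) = 1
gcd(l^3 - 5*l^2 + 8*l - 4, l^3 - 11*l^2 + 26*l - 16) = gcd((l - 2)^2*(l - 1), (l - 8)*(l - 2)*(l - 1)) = l^2 - 3*l + 2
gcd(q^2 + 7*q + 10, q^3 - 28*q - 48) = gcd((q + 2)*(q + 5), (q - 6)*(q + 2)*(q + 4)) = q + 2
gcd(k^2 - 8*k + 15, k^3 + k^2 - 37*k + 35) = k - 5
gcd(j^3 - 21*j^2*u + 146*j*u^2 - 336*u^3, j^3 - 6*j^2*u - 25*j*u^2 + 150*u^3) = -j + 6*u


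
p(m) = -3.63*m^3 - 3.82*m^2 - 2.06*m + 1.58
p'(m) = -10.89*m^2 - 7.64*m - 2.06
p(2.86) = -120.48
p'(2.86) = -112.99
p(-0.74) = 2.48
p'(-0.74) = -2.37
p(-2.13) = 23.72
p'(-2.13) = -35.19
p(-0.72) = 2.44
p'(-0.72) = -2.20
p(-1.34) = 6.22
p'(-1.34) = -11.38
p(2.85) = -119.35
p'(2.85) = -112.29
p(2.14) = -55.90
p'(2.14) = -68.28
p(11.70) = -6359.30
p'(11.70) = -1582.18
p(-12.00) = 5748.86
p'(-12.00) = -1478.54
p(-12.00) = 5748.86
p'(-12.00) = -1478.54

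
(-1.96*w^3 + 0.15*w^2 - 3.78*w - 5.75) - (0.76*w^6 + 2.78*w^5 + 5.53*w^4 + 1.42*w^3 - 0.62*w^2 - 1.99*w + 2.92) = -0.76*w^6 - 2.78*w^5 - 5.53*w^4 - 3.38*w^3 + 0.77*w^2 - 1.79*w - 8.67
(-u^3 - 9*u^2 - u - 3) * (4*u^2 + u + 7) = -4*u^5 - 37*u^4 - 20*u^3 - 76*u^2 - 10*u - 21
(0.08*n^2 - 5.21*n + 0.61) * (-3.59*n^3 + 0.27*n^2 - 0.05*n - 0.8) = -0.2872*n^5 + 18.7255*n^4 - 3.6006*n^3 + 0.3612*n^2 + 4.1375*n - 0.488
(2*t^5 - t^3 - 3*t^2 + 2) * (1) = 2*t^5 - t^3 - 3*t^2 + 2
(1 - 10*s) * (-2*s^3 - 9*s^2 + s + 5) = 20*s^4 + 88*s^3 - 19*s^2 - 49*s + 5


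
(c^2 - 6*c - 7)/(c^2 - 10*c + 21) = (c + 1)/(c - 3)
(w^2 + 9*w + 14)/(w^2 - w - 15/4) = 4*(w^2 + 9*w + 14)/(4*w^2 - 4*w - 15)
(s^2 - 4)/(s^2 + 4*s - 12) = (s + 2)/(s + 6)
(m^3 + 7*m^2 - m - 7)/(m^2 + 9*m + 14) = (m^2 - 1)/(m + 2)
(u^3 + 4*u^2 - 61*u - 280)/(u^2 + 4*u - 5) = (u^2 - u - 56)/(u - 1)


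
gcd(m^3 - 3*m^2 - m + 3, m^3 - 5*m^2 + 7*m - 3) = m^2 - 4*m + 3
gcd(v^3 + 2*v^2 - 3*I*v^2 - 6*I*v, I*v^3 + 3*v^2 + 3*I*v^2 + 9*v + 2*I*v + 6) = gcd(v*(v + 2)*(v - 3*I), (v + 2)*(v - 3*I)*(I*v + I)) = v^2 + v*(2 - 3*I) - 6*I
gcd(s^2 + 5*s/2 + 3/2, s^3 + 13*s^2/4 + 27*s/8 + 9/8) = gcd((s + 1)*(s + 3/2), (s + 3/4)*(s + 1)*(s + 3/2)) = s^2 + 5*s/2 + 3/2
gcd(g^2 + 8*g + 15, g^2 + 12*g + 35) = g + 5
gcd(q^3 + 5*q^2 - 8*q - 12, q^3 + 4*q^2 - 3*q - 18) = q - 2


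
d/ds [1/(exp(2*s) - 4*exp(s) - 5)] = 2*(2 - exp(s))*exp(s)/(-exp(2*s) + 4*exp(s) + 5)^2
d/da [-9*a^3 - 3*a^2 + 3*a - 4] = -27*a^2 - 6*a + 3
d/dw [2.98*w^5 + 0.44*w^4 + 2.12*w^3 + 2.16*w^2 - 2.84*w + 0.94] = 14.9*w^4 + 1.76*w^3 + 6.36*w^2 + 4.32*w - 2.84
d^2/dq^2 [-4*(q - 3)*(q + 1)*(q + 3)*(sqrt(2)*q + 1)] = -48*sqrt(2)*q^2 - 24*sqrt(2)*q - 24*q - 8 + 72*sqrt(2)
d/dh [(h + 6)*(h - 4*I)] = 2*h + 6 - 4*I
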